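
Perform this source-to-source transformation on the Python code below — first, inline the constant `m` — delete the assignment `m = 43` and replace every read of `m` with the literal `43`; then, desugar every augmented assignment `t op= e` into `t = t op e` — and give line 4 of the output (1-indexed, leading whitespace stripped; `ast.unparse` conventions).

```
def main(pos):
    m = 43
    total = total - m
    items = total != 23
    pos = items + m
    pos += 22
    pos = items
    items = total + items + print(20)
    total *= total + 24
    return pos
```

Transformed code:
def main(pos):
    total = total - 43
    items = total != 23
    pos = items + 43
    pos = pos + 22
    pos = items
    items = total + items + print(20)
    total = total * (total + 24)
    return pos

pos = items + 43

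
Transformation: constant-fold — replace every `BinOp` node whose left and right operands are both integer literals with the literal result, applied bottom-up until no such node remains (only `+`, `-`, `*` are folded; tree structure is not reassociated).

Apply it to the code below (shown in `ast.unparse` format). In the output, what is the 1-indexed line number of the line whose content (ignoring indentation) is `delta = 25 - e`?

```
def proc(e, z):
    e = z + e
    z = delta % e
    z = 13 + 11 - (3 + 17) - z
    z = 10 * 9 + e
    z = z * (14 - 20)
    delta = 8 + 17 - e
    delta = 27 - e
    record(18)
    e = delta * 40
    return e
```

7

Transformed code:
def proc(e, z):
    e = z + e
    z = delta % e
    z = 4 - z
    z = 90 + e
    z = z * -6
    delta = 25 - e
    delta = 27 - e
    record(18)
    e = delta * 40
    return e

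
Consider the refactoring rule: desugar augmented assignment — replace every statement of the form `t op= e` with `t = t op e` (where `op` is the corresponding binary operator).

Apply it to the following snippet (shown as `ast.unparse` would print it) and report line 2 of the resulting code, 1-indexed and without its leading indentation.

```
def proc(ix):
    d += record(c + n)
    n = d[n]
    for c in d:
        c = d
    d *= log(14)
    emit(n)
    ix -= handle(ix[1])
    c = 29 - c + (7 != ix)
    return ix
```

d = d + record(c + n)

Transformed code:
def proc(ix):
    d = d + record(c + n)
    n = d[n]
    for c in d:
        c = d
    d = d * log(14)
    emit(n)
    ix = ix - handle(ix[1])
    c = 29 - c + (7 != ix)
    return ix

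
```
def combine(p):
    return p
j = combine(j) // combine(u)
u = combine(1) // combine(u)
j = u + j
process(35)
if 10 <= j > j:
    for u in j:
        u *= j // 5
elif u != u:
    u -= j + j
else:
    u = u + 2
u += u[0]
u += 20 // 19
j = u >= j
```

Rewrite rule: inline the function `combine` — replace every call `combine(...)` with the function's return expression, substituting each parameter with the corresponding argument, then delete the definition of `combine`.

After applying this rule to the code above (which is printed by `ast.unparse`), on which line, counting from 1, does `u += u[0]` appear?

Transformed code:
j = j // u
u = 1 // u
j = u + j
process(35)
if 10 <= j > j:
    for u in j:
        u *= j // 5
elif u != u:
    u -= j + j
else:
    u = u + 2
u += u[0]
u += 20 // 19
j = u >= j

12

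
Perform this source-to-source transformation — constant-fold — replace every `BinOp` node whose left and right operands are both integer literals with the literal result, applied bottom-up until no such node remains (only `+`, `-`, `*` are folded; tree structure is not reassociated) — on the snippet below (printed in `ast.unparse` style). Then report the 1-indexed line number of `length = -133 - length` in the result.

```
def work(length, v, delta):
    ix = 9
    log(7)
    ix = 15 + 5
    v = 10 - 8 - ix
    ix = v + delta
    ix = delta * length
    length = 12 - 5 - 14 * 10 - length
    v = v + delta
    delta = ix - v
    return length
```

Transformed code:
def work(length, v, delta):
    ix = 9
    log(7)
    ix = 20
    v = 2 - ix
    ix = v + delta
    ix = delta * length
    length = -133 - length
    v = v + delta
    delta = ix - v
    return length

8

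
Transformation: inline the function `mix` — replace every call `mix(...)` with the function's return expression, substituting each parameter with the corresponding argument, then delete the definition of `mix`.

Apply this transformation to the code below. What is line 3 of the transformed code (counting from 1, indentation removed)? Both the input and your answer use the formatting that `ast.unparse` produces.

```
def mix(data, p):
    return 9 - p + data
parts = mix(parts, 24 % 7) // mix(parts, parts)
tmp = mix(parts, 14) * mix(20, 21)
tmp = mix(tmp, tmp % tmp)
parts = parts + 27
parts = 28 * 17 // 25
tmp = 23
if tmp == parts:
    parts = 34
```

tmp = 9 - tmp % tmp + tmp

Transformed code:
parts = (9 - 24 % 7 + parts) // (9 - parts + parts)
tmp = (9 - 14 + parts) * (9 - 21 + 20)
tmp = 9 - tmp % tmp + tmp
parts = parts + 27
parts = 28 * 17 // 25
tmp = 23
if tmp == parts:
    parts = 34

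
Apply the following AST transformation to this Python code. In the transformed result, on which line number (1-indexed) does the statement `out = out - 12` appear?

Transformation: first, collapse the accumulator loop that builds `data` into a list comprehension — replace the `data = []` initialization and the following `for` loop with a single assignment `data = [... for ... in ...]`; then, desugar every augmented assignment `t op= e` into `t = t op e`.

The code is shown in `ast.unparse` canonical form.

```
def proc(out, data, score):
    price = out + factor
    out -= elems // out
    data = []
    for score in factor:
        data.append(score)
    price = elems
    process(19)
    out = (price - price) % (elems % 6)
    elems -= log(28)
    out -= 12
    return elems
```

9

Transformed code:
def proc(out, data, score):
    price = out + factor
    out = out - elems // out
    data = [score for score in factor]
    price = elems
    process(19)
    out = (price - price) % (elems % 6)
    elems = elems - log(28)
    out = out - 12
    return elems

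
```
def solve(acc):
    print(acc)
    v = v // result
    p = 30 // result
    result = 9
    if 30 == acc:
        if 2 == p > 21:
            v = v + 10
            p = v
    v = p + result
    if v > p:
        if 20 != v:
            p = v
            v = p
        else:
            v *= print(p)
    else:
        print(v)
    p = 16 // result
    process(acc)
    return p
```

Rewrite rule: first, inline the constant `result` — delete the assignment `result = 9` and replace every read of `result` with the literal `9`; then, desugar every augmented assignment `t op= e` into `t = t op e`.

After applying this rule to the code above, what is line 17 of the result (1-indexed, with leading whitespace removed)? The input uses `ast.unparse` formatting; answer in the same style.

print(v)

Transformed code:
def solve(acc):
    print(acc)
    v = v // 9
    p = 30 // 9
    if 30 == acc:
        if 2 == p > 21:
            v = v + 10
            p = v
    v = p + 9
    if v > p:
        if 20 != v:
            p = v
            v = p
        else:
            v = v * print(p)
    else:
        print(v)
    p = 16 // 9
    process(acc)
    return p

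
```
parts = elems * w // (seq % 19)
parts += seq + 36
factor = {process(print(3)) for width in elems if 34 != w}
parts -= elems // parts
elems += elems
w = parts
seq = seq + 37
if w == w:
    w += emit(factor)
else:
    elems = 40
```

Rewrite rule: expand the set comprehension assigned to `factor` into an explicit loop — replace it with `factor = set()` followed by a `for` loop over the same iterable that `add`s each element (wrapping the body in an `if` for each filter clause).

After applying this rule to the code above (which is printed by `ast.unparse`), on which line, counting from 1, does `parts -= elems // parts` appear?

7

Transformed code:
parts = elems * w // (seq % 19)
parts += seq + 36
factor = set()
for width in elems:
    if 34 != w:
        factor.add(process(print(3)))
parts -= elems // parts
elems += elems
w = parts
seq = seq + 37
if w == w:
    w += emit(factor)
else:
    elems = 40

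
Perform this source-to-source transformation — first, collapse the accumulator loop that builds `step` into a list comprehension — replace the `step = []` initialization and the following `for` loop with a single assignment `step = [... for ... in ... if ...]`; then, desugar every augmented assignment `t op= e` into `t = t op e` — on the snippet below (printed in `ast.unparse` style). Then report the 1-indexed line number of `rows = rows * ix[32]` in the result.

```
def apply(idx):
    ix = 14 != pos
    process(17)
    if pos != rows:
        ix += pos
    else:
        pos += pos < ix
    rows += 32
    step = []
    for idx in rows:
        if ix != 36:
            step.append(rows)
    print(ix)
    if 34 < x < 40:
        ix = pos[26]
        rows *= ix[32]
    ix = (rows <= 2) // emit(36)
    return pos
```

Transformed code:
def apply(idx):
    ix = 14 != pos
    process(17)
    if pos != rows:
        ix = ix + pos
    else:
        pos = pos + (pos < ix)
    rows = rows + 32
    step = [rows for idx in rows if ix != 36]
    print(ix)
    if 34 < x < 40:
        ix = pos[26]
        rows = rows * ix[32]
    ix = (rows <= 2) // emit(36)
    return pos

13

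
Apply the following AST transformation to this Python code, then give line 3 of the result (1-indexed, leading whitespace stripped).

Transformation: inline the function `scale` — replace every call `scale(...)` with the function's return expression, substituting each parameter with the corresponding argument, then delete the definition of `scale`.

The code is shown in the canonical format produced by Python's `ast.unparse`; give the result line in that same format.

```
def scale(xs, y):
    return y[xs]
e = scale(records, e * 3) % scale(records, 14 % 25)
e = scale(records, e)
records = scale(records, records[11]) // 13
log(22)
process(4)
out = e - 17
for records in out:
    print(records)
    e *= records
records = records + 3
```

records = records[11][records] // 13

Transformed code:
e = (e * 3)[records] % (14 % 25)[records]
e = e[records]
records = records[11][records] // 13
log(22)
process(4)
out = e - 17
for records in out:
    print(records)
    e *= records
records = records + 3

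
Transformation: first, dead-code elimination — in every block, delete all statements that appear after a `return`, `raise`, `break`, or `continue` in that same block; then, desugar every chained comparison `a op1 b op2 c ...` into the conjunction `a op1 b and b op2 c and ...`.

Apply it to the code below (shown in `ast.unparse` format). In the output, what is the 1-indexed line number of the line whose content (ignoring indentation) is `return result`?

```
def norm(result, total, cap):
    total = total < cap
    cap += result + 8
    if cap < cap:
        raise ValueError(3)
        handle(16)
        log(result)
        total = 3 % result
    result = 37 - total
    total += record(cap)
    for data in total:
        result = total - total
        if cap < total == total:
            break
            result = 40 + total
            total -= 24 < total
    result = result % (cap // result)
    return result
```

13

Transformed code:
def norm(result, total, cap):
    total = total < cap
    cap += result + 8
    if cap < cap:
        raise ValueError(3)
    result = 37 - total
    total += record(cap)
    for data in total:
        result = total - total
        if cap < total and total == total:
            break
    result = result % (cap // result)
    return result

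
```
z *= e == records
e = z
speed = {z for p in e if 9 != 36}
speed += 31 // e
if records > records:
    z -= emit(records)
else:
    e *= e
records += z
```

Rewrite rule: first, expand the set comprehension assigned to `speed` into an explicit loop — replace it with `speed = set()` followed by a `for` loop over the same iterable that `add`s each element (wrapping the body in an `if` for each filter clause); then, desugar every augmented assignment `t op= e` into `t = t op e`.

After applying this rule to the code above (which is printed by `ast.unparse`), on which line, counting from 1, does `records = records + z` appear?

12

Transformed code:
z = z * (e == records)
e = z
speed = set()
for p in e:
    if 9 != 36:
        speed.add(z)
speed = speed + 31 // e
if records > records:
    z = z - emit(records)
else:
    e = e * e
records = records + z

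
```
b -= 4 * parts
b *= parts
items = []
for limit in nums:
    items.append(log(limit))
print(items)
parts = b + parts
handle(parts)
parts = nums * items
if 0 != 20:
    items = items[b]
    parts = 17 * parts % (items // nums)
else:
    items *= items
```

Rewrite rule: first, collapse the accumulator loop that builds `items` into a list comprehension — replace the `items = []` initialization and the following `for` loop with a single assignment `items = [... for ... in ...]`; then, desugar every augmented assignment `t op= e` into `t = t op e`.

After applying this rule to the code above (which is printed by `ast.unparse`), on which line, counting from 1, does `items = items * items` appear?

Transformed code:
b = b - 4 * parts
b = b * parts
items = [log(limit) for limit in nums]
print(items)
parts = b + parts
handle(parts)
parts = nums * items
if 0 != 20:
    items = items[b]
    parts = 17 * parts % (items // nums)
else:
    items = items * items

12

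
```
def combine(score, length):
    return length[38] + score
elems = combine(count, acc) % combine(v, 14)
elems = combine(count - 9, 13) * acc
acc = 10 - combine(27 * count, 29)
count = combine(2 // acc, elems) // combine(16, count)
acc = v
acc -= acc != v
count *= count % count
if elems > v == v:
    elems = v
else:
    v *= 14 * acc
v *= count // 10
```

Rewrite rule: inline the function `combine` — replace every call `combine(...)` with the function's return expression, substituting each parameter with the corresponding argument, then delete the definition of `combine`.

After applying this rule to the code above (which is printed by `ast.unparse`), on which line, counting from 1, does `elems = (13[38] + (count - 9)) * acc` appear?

Transformed code:
elems = (acc[38] + count) % (14[38] + v)
elems = (13[38] + (count - 9)) * acc
acc = 10 - (29[38] + 27 * count)
count = (elems[38] + 2 // acc) // (count[38] + 16)
acc = v
acc -= acc != v
count *= count % count
if elems > v == v:
    elems = v
else:
    v *= 14 * acc
v *= count // 10

2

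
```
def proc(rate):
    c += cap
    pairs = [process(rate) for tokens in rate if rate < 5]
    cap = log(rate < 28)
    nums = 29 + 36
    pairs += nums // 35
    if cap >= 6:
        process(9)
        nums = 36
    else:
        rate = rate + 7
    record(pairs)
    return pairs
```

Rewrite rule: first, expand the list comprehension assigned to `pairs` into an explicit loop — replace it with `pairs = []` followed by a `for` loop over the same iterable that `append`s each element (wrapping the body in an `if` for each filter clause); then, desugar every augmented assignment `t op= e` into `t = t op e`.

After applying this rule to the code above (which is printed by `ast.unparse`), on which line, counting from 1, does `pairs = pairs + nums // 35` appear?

9

Transformed code:
def proc(rate):
    c = c + cap
    pairs = []
    for tokens in rate:
        if rate < 5:
            pairs.append(process(rate))
    cap = log(rate < 28)
    nums = 29 + 36
    pairs = pairs + nums // 35
    if cap >= 6:
        process(9)
        nums = 36
    else:
        rate = rate + 7
    record(pairs)
    return pairs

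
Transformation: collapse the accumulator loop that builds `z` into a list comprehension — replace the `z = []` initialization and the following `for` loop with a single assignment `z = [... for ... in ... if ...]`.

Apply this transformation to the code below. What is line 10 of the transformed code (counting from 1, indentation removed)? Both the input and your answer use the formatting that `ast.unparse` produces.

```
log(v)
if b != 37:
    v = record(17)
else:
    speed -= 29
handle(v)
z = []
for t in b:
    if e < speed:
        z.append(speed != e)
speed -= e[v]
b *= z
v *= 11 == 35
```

Transformed code:
log(v)
if b != 37:
    v = record(17)
else:
    speed -= 29
handle(v)
z = [speed != e for t in b if e < speed]
speed -= e[v]
b *= z
v *= 11 == 35

v *= 11 == 35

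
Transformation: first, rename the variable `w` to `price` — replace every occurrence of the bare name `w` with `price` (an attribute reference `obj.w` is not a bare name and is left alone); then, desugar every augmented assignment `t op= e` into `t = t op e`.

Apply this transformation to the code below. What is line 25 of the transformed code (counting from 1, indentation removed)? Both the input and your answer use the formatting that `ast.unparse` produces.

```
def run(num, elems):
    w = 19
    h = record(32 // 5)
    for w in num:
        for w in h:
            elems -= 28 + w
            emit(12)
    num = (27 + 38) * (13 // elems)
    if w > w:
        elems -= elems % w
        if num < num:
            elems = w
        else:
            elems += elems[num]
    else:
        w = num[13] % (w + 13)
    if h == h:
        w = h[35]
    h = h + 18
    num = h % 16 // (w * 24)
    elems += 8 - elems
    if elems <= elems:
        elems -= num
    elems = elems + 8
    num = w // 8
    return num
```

Transformed code:
def run(num, elems):
    price = 19
    h = record(32 // 5)
    for price in num:
        for price in h:
            elems = elems - (28 + price)
            emit(12)
    num = (27 + 38) * (13 // elems)
    if price > price:
        elems = elems - elems % price
        if num < num:
            elems = price
        else:
            elems = elems + elems[num]
    else:
        price = num[13] % (price + 13)
    if h == h:
        price = h[35]
    h = h + 18
    num = h % 16 // (price * 24)
    elems = elems + (8 - elems)
    if elems <= elems:
        elems = elems - num
    elems = elems + 8
    num = price // 8
    return num

num = price // 8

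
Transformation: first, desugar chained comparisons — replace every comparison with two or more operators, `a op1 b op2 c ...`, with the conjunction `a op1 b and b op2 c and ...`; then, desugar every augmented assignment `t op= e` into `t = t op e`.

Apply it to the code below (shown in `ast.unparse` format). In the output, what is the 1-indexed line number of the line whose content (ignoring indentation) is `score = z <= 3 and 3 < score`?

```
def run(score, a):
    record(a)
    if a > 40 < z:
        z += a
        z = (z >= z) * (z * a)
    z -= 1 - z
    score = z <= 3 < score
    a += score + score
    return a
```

7

Transformed code:
def run(score, a):
    record(a)
    if a > 40 and 40 < z:
        z = z + a
        z = (z >= z) * (z * a)
    z = z - (1 - z)
    score = z <= 3 and 3 < score
    a = a + (score + score)
    return a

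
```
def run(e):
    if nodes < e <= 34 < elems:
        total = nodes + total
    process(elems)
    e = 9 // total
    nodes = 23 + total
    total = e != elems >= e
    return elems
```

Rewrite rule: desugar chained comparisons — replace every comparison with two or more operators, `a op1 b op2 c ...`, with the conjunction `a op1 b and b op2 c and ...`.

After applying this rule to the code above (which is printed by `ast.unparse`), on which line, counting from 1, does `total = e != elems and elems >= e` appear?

7

Transformed code:
def run(e):
    if nodes < e and e <= 34 and (34 < elems):
        total = nodes + total
    process(elems)
    e = 9 // total
    nodes = 23 + total
    total = e != elems and elems >= e
    return elems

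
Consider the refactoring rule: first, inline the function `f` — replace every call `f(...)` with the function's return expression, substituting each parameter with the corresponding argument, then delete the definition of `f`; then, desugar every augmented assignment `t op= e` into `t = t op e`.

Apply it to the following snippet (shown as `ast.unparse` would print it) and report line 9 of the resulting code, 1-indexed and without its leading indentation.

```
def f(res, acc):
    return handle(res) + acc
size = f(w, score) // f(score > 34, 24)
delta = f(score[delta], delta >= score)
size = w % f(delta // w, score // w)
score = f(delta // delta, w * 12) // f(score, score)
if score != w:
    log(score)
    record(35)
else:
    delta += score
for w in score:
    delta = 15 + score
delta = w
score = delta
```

delta = delta + score

Transformed code:
size = (handle(w) + score) // (handle(score > 34) + 24)
delta = handle(score[delta]) + (delta >= score)
size = w % (handle(delta // w) + score // w)
score = (handle(delta // delta) + w * 12) // (handle(score) + score)
if score != w:
    log(score)
    record(35)
else:
    delta = delta + score
for w in score:
    delta = 15 + score
delta = w
score = delta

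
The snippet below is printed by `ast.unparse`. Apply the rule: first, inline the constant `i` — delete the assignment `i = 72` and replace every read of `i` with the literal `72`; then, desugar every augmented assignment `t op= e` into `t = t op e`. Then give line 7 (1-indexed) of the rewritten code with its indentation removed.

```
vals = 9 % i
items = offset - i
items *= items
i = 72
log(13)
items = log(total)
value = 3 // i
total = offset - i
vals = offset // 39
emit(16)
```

Transformed code:
vals = 9 % 72
items = offset - 72
items = items * items
log(13)
items = log(total)
value = 3 // 72
total = offset - 72
vals = offset // 39
emit(16)

total = offset - 72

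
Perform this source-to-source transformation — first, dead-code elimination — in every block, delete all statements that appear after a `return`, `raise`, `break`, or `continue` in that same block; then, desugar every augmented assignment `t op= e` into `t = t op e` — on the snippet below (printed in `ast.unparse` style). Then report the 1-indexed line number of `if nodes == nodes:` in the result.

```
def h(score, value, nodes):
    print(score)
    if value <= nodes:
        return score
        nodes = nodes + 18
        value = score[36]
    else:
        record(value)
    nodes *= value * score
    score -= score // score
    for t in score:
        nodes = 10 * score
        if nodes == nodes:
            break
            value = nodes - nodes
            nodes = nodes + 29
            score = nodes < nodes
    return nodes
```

11

Transformed code:
def h(score, value, nodes):
    print(score)
    if value <= nodes:
        return score
    else:
        record(value)
    nodes = nodes * (value * score)
    score = score - score // score
    for t in score:
        nodes = 10 * score
        if nodes == nodes:
            break
    return nodes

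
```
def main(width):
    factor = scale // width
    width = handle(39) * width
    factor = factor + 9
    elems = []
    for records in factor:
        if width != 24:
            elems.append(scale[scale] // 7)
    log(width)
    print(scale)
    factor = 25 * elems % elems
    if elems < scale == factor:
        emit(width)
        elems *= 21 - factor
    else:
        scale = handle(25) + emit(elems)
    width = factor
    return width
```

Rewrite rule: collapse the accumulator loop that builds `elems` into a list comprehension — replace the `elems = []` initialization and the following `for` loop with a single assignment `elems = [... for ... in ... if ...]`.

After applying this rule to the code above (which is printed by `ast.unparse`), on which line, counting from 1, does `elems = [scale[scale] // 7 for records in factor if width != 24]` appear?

5

Transformed code:
def main(width):
    factor = scale // width
    width = handle(39) * width
    factor = factor + 9
    elems = [scale[scale] // 7 for records in factor if width != 24]
    log(width)
    print(scale)
    factor = 25 * elems % elems
    if elems < scale == factor:
        emit(width)
        elems *= 21 - factor
    else:
        scale = handle(25) + emit(elems)
    width = factor
    return width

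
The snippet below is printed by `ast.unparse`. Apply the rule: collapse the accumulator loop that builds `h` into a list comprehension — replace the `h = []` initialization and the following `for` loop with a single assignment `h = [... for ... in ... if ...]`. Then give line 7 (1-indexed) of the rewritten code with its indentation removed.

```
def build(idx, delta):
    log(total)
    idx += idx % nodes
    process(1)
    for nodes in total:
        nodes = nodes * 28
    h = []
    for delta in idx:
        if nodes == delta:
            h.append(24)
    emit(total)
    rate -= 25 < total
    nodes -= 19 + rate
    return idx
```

h = [24 for delta in idx if nodes == delta]

Transformed code:
def build(idx, delta):
    log(total)
    idx += idx % nodes
    process(1)
    for nodes in total:
        nodes = nodes * 28
    h = [24 for delta in idx if nodes == delta]
    emit(total)
    rate -= 25 < total
    nodes -= 19 + rate
    return idx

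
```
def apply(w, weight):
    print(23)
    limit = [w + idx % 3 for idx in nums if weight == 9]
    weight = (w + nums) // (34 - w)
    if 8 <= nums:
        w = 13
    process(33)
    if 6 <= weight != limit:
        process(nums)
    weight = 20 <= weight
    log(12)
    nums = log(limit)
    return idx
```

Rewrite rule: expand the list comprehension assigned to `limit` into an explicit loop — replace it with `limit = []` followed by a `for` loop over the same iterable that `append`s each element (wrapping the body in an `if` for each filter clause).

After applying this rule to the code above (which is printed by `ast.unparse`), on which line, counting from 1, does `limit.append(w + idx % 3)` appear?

Transformed code:
def apply(w, weight):
    print(23)
    limit = []
    for idx in nums:
        if weight == 9:
            limit.append(w + idx % 3)
    weight = (w + nums) // (34 - w)
    if 8 <= nums:
        w = 13
    process(33)
    if 6 <= weight != limit:
        process(nums)
    weight = 20 <= weight
    log(12)
    nums = log(limit)
    return idx

6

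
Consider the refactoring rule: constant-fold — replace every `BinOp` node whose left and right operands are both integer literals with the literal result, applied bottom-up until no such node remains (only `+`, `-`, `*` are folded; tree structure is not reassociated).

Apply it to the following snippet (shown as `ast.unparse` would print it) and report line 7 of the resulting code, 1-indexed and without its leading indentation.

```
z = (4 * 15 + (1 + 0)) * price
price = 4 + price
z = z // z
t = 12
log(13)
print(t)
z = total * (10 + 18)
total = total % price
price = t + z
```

Transformed code:
z = 61 * price
price = 4 + price
z = z // z
t = 12
log(13)
print(t)
z = total * 28
total = total % price
price = t + z

z = total * 28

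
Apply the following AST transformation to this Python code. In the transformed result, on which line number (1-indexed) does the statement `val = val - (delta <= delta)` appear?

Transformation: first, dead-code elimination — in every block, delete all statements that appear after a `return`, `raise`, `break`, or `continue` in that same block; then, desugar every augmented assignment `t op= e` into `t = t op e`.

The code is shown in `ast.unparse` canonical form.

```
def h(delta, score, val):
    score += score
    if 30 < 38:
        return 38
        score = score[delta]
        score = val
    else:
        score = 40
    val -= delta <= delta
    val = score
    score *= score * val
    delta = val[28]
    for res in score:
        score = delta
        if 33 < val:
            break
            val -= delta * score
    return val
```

Transformed code:
def h(delta, score, val):
    score = score + score
    if 30 < 38:
        return 38
    else:
        score = 40
    val = val - (delta <= delta)
    val = score
    score = score * (score * val)
    delta = val[28]
    for res in score:
        score = delta
        if 33 < val:
            break
    return val

7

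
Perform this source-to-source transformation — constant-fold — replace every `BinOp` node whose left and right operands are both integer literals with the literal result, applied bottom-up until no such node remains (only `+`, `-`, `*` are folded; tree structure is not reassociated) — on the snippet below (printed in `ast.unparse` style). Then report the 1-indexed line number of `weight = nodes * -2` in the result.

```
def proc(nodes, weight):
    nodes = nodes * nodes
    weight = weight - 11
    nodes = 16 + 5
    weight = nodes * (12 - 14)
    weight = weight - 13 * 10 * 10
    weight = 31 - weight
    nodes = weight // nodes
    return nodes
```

5

Transformed code:
def proc(nodes, weight):
    nodes = nodes * nodes
    weight = weight - 11
    nodes = 21
    weight = nodes * -2
    weight = weight - 1300
    weight = 31 - weight
    nodes = weight // nodes
    return nodes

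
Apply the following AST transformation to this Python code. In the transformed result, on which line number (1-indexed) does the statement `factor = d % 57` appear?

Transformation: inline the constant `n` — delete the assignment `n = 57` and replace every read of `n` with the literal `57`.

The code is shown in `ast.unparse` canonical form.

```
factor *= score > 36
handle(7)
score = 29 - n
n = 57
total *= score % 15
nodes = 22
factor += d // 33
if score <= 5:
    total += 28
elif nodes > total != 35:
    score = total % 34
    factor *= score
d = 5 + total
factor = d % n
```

Transformed code:
factor *= score > 36
handle(7)
score = 29 - 57
total *= score % 15
nodes = 22
factor += d // 33
if score <= 5:
    total += 28
elif nodes > total != 35:
    score = total % 34
    factor *= score
d = 5 + total
factor = d % 57

13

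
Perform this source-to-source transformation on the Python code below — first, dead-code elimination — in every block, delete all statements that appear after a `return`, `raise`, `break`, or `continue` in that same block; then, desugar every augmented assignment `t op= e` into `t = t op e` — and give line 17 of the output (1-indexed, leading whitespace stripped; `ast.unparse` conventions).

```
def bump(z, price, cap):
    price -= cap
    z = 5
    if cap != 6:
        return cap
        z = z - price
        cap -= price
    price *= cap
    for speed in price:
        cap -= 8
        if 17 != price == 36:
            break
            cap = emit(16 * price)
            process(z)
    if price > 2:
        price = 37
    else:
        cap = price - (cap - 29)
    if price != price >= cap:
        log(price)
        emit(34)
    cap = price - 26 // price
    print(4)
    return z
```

emit(34)

Transformed code:
def bump(z, price, cap):
    price = price - cap
    z = 5
    if cap != 6:
        return cap
    price = price * cap
    for speed in price:
        cap = cap - 8
        if 17 != price == 36:
            break
    if price > 2:
        price = 37
    else:
        cap = price - (cap - 29)
    if price != price >= cap:
        log(price)
        emit(34)
    cap = price - 26 // price
    print(4)
    return z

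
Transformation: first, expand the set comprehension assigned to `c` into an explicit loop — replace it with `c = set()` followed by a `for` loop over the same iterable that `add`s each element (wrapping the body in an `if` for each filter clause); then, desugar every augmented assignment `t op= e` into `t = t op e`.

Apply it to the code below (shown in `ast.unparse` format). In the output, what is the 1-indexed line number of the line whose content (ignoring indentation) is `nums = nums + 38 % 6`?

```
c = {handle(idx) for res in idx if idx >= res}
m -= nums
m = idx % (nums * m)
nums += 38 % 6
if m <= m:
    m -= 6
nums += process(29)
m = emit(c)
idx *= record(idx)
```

Transformed code:
c = set()
for res in idx:
    if idx >= res:
        c.add(handle(idx))
m = m - nums
m = idx % (nums * m)
nums = nums + 38 % 6
if m <= m:
    m = m - 6
nums = nums + process(29)
m = emit(c)
idx = idx * record(idx)

7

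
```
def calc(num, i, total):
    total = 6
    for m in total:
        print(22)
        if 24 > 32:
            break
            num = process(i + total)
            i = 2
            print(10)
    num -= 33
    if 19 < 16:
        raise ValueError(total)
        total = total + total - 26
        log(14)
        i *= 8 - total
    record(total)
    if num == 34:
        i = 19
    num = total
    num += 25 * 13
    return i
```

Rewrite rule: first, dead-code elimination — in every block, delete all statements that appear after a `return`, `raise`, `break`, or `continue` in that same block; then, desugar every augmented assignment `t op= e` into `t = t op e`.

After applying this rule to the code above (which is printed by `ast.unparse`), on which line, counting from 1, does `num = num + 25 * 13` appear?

Transformed code:
def calc(num, i, total):
    total = 6
    for m in total:
        print(22)
        if 24 > 32:
            break
    num = num - 33
    if 19 < 16:
        raise ValueError(total)
    record(total)
    if num == 34:
        i = 19
    num = total
    num = num + 25 * 13
    return i

14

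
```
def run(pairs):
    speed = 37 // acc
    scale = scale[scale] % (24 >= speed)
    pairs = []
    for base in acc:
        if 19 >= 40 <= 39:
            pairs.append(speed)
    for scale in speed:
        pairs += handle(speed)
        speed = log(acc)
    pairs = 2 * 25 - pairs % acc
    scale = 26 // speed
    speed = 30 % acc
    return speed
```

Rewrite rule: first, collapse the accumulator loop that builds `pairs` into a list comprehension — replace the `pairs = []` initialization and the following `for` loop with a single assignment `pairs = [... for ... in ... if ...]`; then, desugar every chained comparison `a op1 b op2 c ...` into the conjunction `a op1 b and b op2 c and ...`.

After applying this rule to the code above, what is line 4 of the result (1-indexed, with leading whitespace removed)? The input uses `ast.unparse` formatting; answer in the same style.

Transformed code:
def run(pairs):
    speed = 37 // acc
    scale = scale[scale] % (24 >= speed)
    pairs = [speed for base in acc if 19 >= 40 and 40 <= 39]
    for scale in speed:
        pairs += handle(speed)
        speed = log(acc)
    pairs = 2 * 25 - pairs % acc
    scale = 26 // speed
    speed = 30 % acc
    return speed

pairs = [speed for base in acc if 19 >= 40 and 40 <= 39]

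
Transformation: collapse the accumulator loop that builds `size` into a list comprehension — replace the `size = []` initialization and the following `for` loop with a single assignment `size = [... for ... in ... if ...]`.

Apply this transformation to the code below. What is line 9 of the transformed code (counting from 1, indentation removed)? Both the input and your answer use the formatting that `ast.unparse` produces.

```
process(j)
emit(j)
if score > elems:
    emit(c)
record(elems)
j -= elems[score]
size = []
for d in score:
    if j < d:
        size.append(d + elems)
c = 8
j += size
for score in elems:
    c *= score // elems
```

Transformed code:
process(j)
emit(j)
if score > elems:
    emit(c)
record(elems)
j -= elems[score]
size = [d + elems for d in score if j < d]
c = 8
j += size
for score in elems:
    c *= score // elems

j += size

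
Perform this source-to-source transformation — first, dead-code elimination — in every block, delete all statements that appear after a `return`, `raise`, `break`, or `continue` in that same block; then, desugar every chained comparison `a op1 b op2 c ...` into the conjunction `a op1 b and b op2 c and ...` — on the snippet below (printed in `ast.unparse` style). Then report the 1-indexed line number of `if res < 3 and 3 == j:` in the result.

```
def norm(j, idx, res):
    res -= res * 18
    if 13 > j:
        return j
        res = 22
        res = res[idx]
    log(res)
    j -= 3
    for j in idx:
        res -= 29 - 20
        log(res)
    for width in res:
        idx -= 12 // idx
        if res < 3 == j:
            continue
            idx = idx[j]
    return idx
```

12

Transformed code:
def norm(j, idx, res):
    res -= res * 18
    if 13 > j:
        return j
    log(res)
    j -= 3
    for j in idx:
        res -= 29 - 20
        log(res)
    for width in res:
        idx -= 12 // idx
        if res < 3 and 3 == j:
            continue
    return idx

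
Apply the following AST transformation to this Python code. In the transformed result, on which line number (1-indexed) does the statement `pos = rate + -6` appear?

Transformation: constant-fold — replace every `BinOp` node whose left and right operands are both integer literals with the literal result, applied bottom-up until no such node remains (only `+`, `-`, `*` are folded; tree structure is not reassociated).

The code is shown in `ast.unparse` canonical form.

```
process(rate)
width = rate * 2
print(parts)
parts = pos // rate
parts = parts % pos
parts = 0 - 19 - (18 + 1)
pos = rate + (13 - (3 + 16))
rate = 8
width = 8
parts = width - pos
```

7

Transformed code:
process(rate)
width = rate * 2
print(parts)
parts = pos // rate
parts = parts % pos
parts = -38
pos = rate + -6
rate = 8
width = 8
parts = width - pos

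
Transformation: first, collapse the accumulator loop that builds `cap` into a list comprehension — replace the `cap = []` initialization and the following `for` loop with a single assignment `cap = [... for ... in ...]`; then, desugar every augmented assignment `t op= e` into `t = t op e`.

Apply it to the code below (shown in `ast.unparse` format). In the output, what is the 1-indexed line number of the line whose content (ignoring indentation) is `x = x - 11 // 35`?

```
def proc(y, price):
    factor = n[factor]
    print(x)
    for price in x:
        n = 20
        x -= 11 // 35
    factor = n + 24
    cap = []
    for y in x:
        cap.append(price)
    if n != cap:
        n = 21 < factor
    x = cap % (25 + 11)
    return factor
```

Transformed code:
def proc(y, price):
    factor = n[factor]
    print(x)
    for price in x:
        n = 20
        x = x - 11 // 35
    factor = n + 24
    cap = [price for y in x]
    if n != cap:
        n = 21 < factor
    x = cap % (25 + 11)
    return factor

6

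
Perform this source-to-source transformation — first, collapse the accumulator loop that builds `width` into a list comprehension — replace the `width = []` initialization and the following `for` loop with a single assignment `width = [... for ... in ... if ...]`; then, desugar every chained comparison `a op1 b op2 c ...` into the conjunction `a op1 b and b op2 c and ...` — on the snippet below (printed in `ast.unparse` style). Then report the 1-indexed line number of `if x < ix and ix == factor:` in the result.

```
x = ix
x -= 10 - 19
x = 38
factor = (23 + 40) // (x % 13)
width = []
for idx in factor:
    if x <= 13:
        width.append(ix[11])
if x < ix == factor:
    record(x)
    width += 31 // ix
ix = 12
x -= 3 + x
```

6

Transformed code:
x = ix
x -= 10 - 19
x = 38
factor = (23 + 40) // (x % 13)
width = [ix[11] for idx in factor if x <= 13]
if x < ix and ix == factor:
    record(x)
    width += 31 // ix
ix = 12
x -= 3 + x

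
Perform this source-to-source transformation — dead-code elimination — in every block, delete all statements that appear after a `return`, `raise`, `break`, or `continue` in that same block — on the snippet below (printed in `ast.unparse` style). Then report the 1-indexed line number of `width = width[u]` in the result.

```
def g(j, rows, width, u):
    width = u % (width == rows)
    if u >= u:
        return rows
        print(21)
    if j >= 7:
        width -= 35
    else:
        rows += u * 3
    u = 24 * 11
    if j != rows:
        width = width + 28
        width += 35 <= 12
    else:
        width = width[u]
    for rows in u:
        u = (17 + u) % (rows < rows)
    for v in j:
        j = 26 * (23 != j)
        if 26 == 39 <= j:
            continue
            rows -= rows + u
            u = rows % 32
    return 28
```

Transformed code:
def g(j, rows, width, u):
    width = u % (width == rows)
    if u >= u:
        return rows
    if j >= 7:
        width -= 35
    else:
        rows += u * 3
    u = 24 * 11
    if j != rows:
        width = width + 28
        width += 35 <= 12
    else:
        width = width[u]
    for rows in u:
        u = (17 + u) % (rows < rows)
    for v in j:
        j = 26 * (23 != j)
        if 26 == 39 <= j:
            continue
    return 28

14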